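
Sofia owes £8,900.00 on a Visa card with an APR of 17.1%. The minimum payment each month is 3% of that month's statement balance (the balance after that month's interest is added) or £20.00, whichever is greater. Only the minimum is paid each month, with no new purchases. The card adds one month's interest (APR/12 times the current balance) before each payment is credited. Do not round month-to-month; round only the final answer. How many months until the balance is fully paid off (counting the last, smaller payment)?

205 months

Monthly rate r = 17.1%/12 = 1.425% = 0.01425.
While 3% of the post-interest balance exceeds £20.00, each month B ← (B·(1+r))·(1 − 0.03), i.e. B shrinks by the factor (1+r)·0.97 = 0.98382.
This holds for months 1–160. Entering month 161 the balance is £654.74; 3% of the post-interest balance is now below £20.00, so the flat £20.00 minimum applies from here.
From month 161 a fixed £20.00 at rate r clears £654.74 in 45 more payments. Total: 160 + 45 = 205 months.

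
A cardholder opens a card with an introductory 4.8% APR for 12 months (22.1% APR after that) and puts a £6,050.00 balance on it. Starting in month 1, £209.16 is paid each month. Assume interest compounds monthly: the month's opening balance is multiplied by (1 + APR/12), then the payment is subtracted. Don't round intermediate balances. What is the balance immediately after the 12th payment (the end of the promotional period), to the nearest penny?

£3,780.99

Promo months 1–12 at r₀ = 4.8%/12 = 0.004; months 13+ at r₁ = 22.1%/12 = 0.0184167.
After month 12: iterate B ← B·(1+r₀) − £209.16 for 12 months → £3,780.99.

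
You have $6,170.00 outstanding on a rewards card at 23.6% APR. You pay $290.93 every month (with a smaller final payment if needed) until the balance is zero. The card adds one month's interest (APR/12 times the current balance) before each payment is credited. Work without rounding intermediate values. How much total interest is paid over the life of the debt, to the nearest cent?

$1,892.92

Monthly rate r = 23.6%/12 = 1.96667% = 0.0196667.
Payoff takes n = ⌈−ln(1 − rB₀/P)/ln(1+r)⌉ = ⌈27.712⌉ = 28 payments; the last is $207.81.
Total paid = 27·$290.93 + $207.81 = $8,062.92.
Total interest = total paid − principal = $8,062.92 − $6,170.00 = $1,892.92.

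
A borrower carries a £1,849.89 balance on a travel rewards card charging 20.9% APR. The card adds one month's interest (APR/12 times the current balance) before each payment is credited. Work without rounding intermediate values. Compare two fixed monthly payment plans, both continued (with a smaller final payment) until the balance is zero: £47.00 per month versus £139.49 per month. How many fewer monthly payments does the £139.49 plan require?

Monthly rate r = 20.9%/12 = 1.74167% = 0.0174167.
At £47.00/mo: n = ⌈−ln(1 − rB₀/P)/ln(1+r)⌉ = 67 payments (last £46.81); total interest = total paid − £1,849.89 = £1,298.92.
At £139.49/mo: 16 payments (last £29.55); total interest £272.01.
Payments saved = 67 − 16 = 51.

51 fewer payments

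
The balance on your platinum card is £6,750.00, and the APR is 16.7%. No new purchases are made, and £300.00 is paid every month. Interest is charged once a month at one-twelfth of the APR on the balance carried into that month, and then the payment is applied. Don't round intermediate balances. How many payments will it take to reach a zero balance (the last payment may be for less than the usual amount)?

28 payments

Monthly rate r = 16.7%/12 = 1.39167% = 0.0139167.
Recurrence: B ← B·(1+r) − £300.00.
Month 1: interest £93.94; balance after payment £6,543.94.
Month 2: interest £91.07; balance after payment £6,335.01.
Closed form: n = −ln(1 − rB₀/P)/ln(1+r) = −ln(0.68688)/ln(1.01392) ≈ 27.177, so the balance reaches zero during payment 28.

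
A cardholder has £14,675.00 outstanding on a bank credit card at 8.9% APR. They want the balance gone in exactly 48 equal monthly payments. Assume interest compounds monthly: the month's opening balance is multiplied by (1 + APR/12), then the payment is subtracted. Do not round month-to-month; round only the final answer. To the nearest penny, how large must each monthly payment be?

£364.49

Monthly rate r = 8.9%/12 = 0.741667% = 0.00741667.
Level-payment amortization: P = B₀·r / (1 − (1+r)^(−n)) = 14675.00·0.00741667 / (1 − 1.00742^(−48)).
Denominator 1 − (1+r)^(−48) = 0.298606582.
P = 108.84 / 0.298606582 ≈ 364.49.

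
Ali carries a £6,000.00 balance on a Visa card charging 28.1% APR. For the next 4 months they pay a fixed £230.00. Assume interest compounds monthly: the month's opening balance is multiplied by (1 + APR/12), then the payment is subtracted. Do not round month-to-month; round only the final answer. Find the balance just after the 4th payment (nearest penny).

Monthly rate r = 28.1%/12 = 2.34167% = 0.0234167.
Each month: B ← B·(1+r) − £230.00.
Month 1: interest £140.50; balance after payment £5,910.50.
Month 2: interest £138.40; balance after payment £5,818.90.
Month 3: interest £136.26; balance after payment £5,725.16.
Month 4: interest £134.06; balance after payment £5,629.23.

£5,629.23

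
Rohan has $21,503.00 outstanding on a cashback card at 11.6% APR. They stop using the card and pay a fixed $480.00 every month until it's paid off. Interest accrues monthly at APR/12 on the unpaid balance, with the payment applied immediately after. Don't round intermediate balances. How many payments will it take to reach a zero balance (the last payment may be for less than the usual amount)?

Monthly rate r = 11.6%/12 = 0.966667% = 0.00966667.
Recurrence: B ← B·(1+r) − $480.00.
Month 1: interest $207.86; balance after payment $21,230.86.
Month 2: interest $205.23; balance after payment $20,956.09.
Closed form: n = −ln(1 − rB₀/P)/ln(1+r) = −ln(0.56695)/ln(1.00967) ≈ 58.988, so the balance reaches zero during payment 59.

59 months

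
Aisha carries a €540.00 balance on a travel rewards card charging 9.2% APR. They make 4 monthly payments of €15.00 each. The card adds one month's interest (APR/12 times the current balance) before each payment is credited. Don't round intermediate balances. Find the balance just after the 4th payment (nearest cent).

€496.06

Monthly rate r = 9.2%/12 = 0.766667% = 0.00766667.
Each month: B ← B·(1+r) − €15.00.
Month 1: interest €4.14; balance after payment €529.14.
Month 2: interest €4.06; balance after payment €518.20.
Month 3: interest €3.97; balance after payment €507.17.
Month 4: interest €3.89; balance after payment €496.06.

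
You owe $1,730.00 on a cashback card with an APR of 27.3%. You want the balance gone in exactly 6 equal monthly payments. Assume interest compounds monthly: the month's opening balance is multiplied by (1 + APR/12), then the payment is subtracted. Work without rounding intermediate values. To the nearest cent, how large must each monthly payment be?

$311.72

Monthly rate r = 27.3%/12 = 2.275% = 0.02275.
Level-payment amortization: P = B₀·r / (1 − (1+r)^(−n)) = 1730.00·0.02275 / (1 − 1.02275^(−6)).
Denominator 1 − (1+r)^(−6) = 0.126258284.
P = 39.3575 / 0.126258284 ≈ 311.72.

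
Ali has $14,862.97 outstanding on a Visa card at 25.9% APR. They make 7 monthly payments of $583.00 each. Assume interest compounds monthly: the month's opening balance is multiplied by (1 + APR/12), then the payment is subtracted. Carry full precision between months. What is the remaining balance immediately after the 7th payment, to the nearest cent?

$12,904.30

Monthly rate r = 25.9%/12 = 2.15833% = 0.0215833.
Each month: B ← B·(1+r) − $583.00.
Month 1: interest $320.79; balance after payment $14,600.76.
Month 2: interest $315.13; balance after payment $14,332.90.
Month 3: interest $309.35; balance after payment $14,059.25.
Month 4: interest $303.45; balance after payment $13,779.69.
Month 5: interest $297.41; balance after payment $13,494.10.
Month 6: interest $291.25; balance after payment $13,202.35.
Month 7: interest $284.95; balance after payment $12,904.30.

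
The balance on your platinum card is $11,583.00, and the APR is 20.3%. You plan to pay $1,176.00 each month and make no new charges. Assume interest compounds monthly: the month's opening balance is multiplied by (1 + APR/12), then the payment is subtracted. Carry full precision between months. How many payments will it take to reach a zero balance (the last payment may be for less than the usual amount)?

11 payments

Monthly rate r = 20.3%/12 = 1.69167% = 0.0169167.
Recurrence: B ← B·(1+r) − $1,176.00.
Month 1: interest $195.95; balance after payment $10,602.95.
Month 2: interest $179.37; balance after payment $9,606.31.
Closed form: n = −ln(1 − rB₀/P)/ln(1+r) = −ln(0.83338)/ln(1.01692) ≈ 10.865, so the balance reaches zero during payment 11.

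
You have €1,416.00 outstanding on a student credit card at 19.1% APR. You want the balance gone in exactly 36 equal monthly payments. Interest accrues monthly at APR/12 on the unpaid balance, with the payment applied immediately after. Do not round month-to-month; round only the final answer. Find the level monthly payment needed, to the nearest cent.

€51.98

Monthly rate r = 19.1%/12 = 1.59167% = 0.0159167.
Level-payment amortization: P = B₀·r / (1 − (1+r)^(−n)) = 1416.00·0.0159167 / (1 − 1.01592^(−36)).
Denominator 1 − (1+r)^(−36) = 0.433618666.
P = 22.538 / 0.433618666 ≈ 51.98.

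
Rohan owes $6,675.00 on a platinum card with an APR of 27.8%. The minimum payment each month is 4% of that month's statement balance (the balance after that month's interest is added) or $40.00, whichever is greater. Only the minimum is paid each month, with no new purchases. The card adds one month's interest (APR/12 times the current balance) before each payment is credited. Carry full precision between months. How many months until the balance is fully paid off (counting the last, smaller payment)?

Monthly rate r = 27.8%/12 = 2.31667% = 0.0231667.
While 4% of the post-interest balance exceeds $40.00, each month B ← (B·(1+r))·(1 − 0.04), i.e. B shrinks by the factor (1+r)·0.96 = 0.98224.
This holds for months 1–108. Entering month 109 the balance is $963.73; 4% of the post-interest balance is now below $40.00, so the flat $40.00 minimum applies from here.
From month 109 a fixed $40.00 at rate r clears $963.73 in 36 more payments. Total: 108 + 36 = 144 months.

144 months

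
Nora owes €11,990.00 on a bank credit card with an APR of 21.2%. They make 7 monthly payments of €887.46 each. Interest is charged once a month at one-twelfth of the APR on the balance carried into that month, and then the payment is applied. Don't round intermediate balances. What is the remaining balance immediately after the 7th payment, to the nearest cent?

Monthly rate r = 21.2%/12 = 1.76667% = 0.0176667.
Each month: B ← B·(1+r) − €887.46.
Month 1: interest €211.82; balance after payment €11,314.36.
Month 2: interest €199.89; balance after payment €10,626.79.
Month 3: interest €187.74; balance after payment €9,927.07.
Month 4: interest €175.38; balance after payment €9,214.99.
Month 5: interest €162.80; balance after payment €8,490.33.
Month 6: interest €150.00; balance after payment €7,752.86.
Month 7: interest €136.97; balance after payment €7,002.37.

€7,002.37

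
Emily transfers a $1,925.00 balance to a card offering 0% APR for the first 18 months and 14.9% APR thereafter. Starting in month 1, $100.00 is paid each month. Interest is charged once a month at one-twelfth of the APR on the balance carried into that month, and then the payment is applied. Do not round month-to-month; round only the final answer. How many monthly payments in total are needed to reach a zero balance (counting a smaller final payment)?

Promo months 1–18 at r₀ = 0%/12 = 0; months 19+ at r₁ = 14.9%/12 = 0.0124167.
After month 18 (no interest yet): B = $1,925.00 − 18·$100.00 = $125.00.
Then at r₁ with $100.00/mo: n₂ = −ln(1 − r₁·B/P)/ln(1+r₁) ≈ 1.27 → 2 more payments.

20 payments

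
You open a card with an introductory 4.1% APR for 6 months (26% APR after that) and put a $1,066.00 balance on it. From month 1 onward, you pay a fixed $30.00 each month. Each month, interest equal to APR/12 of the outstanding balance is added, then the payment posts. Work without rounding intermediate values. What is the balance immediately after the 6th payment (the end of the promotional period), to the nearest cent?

$906.50

Promo months 1–6 at r₀ = 4.1%/12 = 0.00341667; months 7+ at r₁ = 26%/12 = 0.0216667.
After month 6: iterate B ← B·(1+r₀) − $30.00 for 6 months → $906.50.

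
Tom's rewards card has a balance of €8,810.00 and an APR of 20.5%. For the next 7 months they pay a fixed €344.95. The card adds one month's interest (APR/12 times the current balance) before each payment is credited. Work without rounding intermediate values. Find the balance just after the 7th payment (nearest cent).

€7,377.10

Monthly rate r = 20.5%/12 = 1.70833% = 0.0170833.
Each month: B ← B·(1+r) − €344.95.
Month 1: interest €150.50; balance after payment €8,615.55.
Month 2: interest €147.18; balance after payment €8,417.79.
Month 3: interest €143.80; balance after payment €8,216.64.
Month 4: interest €140.37; balance after payment €8,012.06.
Month 5: interest €136.87; balance after payment €7,803.98.
Month 6: interest €133.32; balance after payment €7,592.35.
Month 7: interest €129.70; balance after payment €7,377.10.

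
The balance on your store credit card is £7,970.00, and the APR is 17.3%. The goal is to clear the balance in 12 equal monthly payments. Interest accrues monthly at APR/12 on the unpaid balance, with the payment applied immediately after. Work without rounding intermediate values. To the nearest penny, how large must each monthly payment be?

Monthly rate r = 17.3%/12 = 1.44167% = 0.0144167.
Level-payment amortization: P = B₀·r / (1 − (1+r)^(−n)) = 7970.00·0.0144167 / (1 − 1.01442^(−12)).
Denominator 1 − (1+r)^(−12) = 0.157822783.
P = 114.901 / 0.157822783 ≈ 728.04.

£728.04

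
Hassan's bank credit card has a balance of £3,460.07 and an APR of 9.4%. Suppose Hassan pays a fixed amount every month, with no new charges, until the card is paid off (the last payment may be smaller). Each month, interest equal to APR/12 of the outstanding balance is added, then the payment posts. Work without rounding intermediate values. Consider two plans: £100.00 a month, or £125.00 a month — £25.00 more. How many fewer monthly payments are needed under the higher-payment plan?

9 fewer payments

Monthly rate r = 9.4%/12 = 0.783333% = 0.00783333.
At £100.00/mo: n = ⌈−ln(1 − rB₀/P)/ln(1+r)⌉ = 41 payments (last £51.65); total interest = total paid − £3,460.07 = £591.58.
At £125.00/mo: 32 payments (last £40.47); total interest £455.40.
Payments saved = 41 − 32 = 9.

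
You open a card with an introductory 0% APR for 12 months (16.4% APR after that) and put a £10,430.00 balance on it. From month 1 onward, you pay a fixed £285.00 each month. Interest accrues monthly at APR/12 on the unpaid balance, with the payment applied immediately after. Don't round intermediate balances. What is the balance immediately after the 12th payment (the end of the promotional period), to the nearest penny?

£7,010.00

Promo months 1–12 at r₀ = 0%/12 = 0; months 13+ at r₁ = 16.4%/12 = 0.0136667.
After month 12 (no interest yet): B = £10,430.00 − 12·£285.00 = £7,010.00.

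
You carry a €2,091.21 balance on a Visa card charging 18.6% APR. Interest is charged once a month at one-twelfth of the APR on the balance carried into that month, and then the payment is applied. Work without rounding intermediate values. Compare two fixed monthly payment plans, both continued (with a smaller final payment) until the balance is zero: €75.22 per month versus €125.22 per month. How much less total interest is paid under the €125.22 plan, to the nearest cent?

Monthly rate r = 18.6%/12 = 1.55% = 0.0155.
At €75.22/mo: n = ⌈−ln(1 − rB₀/P)/ln(1+r)⌉ = 37 payments (last €49.10); total interest = total paid − €2,091.21 = €665.81.
At €125.22/mo: 20 payments (last €59.81); total interest €347.78.
Interest saved = €665.81 − €347.78 = €318.03.

€318.03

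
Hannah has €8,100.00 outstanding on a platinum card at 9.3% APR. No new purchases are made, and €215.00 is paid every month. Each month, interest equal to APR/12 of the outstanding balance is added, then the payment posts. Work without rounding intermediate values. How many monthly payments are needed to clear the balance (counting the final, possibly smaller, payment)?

45 months

Monthly rate r = 9.3%/12 = 0.775% = 0.00775.
Recurrence: B ← B·(1+r) − €215.00.
Month 1: interest €62.78; balance after payment €7,947.77.
Month 2: interest €61.60; balance after payment €7,794.37.
Closed form: n = −ln(1 − rB₀/P)/ln(1+r) = −ln(0.70802)/ln(1.00775) ≈ 44.724, so the balance reaches zero during payment 45.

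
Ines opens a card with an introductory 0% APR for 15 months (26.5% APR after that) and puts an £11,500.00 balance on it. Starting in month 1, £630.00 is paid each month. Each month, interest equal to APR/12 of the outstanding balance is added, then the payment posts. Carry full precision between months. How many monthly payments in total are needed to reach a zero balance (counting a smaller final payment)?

Promo months 1–15 at r₀ = 0%/12 = 0; months 16+ at r₁ = 26.5%/12 = 0.0220833.
After month 15 (no interest yet): B = £11,500.00 − 15·£630.00 = £2,050.00.
Then at r₁ with £630.00/mo: n₂ = −ln(1 − r₁·B/P)/ln(1+r₁) ≈ 3.41 → 4 more payments.

19 months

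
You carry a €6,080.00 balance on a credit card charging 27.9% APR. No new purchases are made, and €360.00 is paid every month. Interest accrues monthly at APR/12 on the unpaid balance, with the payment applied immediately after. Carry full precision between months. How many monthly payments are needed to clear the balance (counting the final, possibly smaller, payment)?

22 payments

Monthly rate r = 27.9%/12 = 2.325% = 0.02325.
Recurrence: B ← B·(1+r) − €360.00.
Month 1: interest €141.36; balance after payment €5,861.36.
Month 2: interest €136.28; balance after payment €5,637.64.
Closed form: n = −ln(1 − rB₀/P)/ln(1+r) = −ln(0.60733)/ln(1.02325) ≈ 21.697, so the balance reaches zero during payment 22.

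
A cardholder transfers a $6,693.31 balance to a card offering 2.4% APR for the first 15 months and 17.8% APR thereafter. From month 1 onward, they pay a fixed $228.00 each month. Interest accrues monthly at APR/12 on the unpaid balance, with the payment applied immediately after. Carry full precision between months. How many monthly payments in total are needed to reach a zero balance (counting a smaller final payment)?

33 months

Promo months 1–15 at r₀ = 2.4%/12 = 0.002; months 16+ at r₁ = 17.8%/12 = 0.0148333.
After month 15: iterate B ← B·(1+r₀) − $228.00 for 15 months → $3,428.65.
Then at r₁ with $228.00/mo: n₂ = −ln(1 − r₁·B/P)/ln(1+r₁) ≈ 17.14 → 18 more payments.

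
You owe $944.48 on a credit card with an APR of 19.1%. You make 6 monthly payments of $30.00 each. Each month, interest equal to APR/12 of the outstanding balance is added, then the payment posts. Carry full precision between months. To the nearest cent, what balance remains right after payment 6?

$851.03

Monthly rate r = 19.1%/12 = 1.59167% = 0.0159167.
Each month: B ← B·(1+r) − $30.00.
Month 1: interest $15.03; balance after payment $929.51.
Month 2: interest $14.79; balance after payment $914.31.
Month 3: interest $14.55; balance after payment $898.86.
Month 4: interest $14.31; balance after payment $883.17.
Month 5: interest $14.06; balance after payment $867.22.
Month 6: interest $13.80; balance after payment $851.03.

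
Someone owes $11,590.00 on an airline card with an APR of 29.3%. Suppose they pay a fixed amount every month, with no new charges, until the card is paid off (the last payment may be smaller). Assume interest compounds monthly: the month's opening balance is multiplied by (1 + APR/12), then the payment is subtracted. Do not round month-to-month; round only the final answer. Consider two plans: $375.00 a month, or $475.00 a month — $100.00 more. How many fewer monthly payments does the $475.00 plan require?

21 fewer payments

Monthly rate r = 29.3%/12 = 2.44167% = 0.0244167.
At $375.00/mo: n = ⌈−ln(1 − rB₀/P)/ln(1+r)⌉ = 59 payments (last $92.02); total interest = total paid − $11,590.00 = $10,252.02.
At $475.00/mo: 38 payments (last $261.32); total interest $6,246.32.
Payments saved = 59 − 38 = 21.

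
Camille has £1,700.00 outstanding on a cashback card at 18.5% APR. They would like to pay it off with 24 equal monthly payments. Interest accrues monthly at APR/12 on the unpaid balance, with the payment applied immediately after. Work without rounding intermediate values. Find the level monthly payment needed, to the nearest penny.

Monthly rate r = 18.5%/12 = 1.54167% = 0.0154167.
Level-payment amortization: P = B₀·r / (1 − (1+r)^(−n)) = 1700.00·0.0154167 / (1 − 1.01542^(−24)).
Denominator 1 − (1+r)^(−24) = 0.307312899.
P = 26.2083 / 0.307312899 ≈ 85.28.

£85.28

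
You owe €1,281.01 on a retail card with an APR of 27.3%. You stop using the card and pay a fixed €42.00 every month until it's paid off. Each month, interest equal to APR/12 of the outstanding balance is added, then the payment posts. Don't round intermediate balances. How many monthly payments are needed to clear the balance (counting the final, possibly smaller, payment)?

53 months

Monthly rate r = 27.3%/12 = 2.275% = 0.02275.
Recurrence: B ← B·(1+r) − €42.00.
Month 1: interest €29.14; balance after payment €1,268.15.
Month 2: interest €28.85; balance after payment €1,255.00.
Closed form: n = −ln(1 − rB₀/P)/ln(1+r) = −ln(0.30612)/ln(1.02275) ≈ 52.624, so the balance reaches zero during payment 53.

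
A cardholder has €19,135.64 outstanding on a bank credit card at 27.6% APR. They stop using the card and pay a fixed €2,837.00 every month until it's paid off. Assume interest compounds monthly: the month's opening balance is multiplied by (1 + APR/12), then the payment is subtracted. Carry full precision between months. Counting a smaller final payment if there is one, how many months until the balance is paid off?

Monthly rate r = 27.6%/12 = 2.3% = 0.023.
Recurrence: B ← B·(1+r) − €2,837.00.
Month 1: interest €440.12; balance after payment €16,738.76.
Month 2: interest €384.99; balance after payment €14,286.75.
Closed form: n = −ln(1 − rB₀/P)/ln(1+r) = −ln(0.84486)/ln(1.023) ≈ 7.413, so the balance reaches zero during payment 8.

8 months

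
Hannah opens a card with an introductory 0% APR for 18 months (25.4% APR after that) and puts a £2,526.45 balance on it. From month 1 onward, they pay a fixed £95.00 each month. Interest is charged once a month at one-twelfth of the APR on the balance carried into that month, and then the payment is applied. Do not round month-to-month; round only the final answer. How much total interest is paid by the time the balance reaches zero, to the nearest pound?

£94

Promo months 1–18 at r₀ = 0%/12 = 0; months 19+ at r₁ = 25.4%/12 = 0.0211667.
After month 18 (no interest yet): B = £2,526.45 − 18·£95.00 = £816.45.
Then at r₁ with £95.00/mo: n₂ = −ln(1 − r₁·B/P)/ln(1+r₁) ≈ 9.59 → 10 more payments.
Total paid = 27·£95.00 + £55.90 = £2,620.90; interest = £2,620.90 − £2,526.45 = £94.45.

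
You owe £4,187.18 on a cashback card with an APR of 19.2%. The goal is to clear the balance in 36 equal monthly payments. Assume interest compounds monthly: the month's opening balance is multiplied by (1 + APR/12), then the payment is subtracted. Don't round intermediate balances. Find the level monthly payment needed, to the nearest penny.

£153.91

Monthly rate r = 19.2%/12 = 1.6% = 0.016.
Level-payment amortization: P = B₀·r / (1 − (1+r)^(−n)) = 4187.18·0.016 / (1 − 1.016^(−36)).
Denominator 1 − (1+r)^(−36) = 0.435288654.
P = 66.9949 / 0.435288654 ≈ 153.91.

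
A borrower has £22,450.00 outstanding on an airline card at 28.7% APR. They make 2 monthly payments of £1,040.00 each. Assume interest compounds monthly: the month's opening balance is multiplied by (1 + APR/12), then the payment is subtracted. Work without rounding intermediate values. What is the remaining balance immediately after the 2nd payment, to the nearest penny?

Monthly rate r = 28.7%/12 = 2.39167% = 0.0239167.
Each month: B ← B·(1+r) − £1,040.00.
Month 1: interest £536.93; balance after payment £21,946.93.
Month 2: interest £524.90; balance after payment £21,431.83.

£21,431.83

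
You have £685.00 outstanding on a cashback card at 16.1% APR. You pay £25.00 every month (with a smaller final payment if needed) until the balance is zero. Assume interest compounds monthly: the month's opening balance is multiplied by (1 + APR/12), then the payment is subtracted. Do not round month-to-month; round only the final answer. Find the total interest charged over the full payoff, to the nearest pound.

£175

Monthly rate r = 16.1%/12 = 1.34167% = 0.0134167.
Payoff takes n = ⌈−ln(1 − rB₀/P)/ln(1+r)⌉ = ⌈34.385⌉ = 35 payments; the last is £9.65.
Total paid = 34·£25.00 + £9.65 = £859.65.
Total interest = total paid − principal = £859.65 − £685.00 = £174.65.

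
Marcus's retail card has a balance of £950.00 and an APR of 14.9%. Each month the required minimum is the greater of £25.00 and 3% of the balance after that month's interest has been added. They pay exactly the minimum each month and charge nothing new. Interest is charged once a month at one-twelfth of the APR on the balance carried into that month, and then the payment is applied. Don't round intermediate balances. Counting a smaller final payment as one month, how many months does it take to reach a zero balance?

51 months

Monthly rate r = 14.9%/12 = 1.24167% = 0.0124167.
While 3% of the post-interest balance exceeds £25.00, each month B ← (B·(1+r))·(1 − 0.03), i.e. B shrinks by the factor (1+r)·0.97 = 0.98204.
This holds for months 1–8. Entering month 9 the balance is £821.81; 3% of the post-interest balance is now below £25.00, so the flat £25.00 minimum applies from here.
From month 9 a fixed £25.00 at rate r clears £821.81 in 43 more payments. Total: 8 + 43 = 51 months.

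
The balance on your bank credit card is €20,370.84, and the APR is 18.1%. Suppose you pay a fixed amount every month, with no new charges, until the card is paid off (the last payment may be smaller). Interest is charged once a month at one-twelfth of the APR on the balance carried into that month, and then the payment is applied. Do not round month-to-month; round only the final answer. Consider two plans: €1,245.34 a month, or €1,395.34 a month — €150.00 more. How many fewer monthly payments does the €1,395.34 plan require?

Monthly rate r = 18.1%/12 = 1.50833% = 0.0150833.
At €1,245.34/mo: n = ⌈−ln(1 − rB₀/P)/ln(1+r)⌉ = 19 payments (last €1,153.25); total interest = total paid − €20,370.84 = €3,198.53.
At €1,395.34/mo: 17 payments (last €859.23); total interest €2,813.83.
Payments saved = 19 − 17 = 2.

2 fewer payments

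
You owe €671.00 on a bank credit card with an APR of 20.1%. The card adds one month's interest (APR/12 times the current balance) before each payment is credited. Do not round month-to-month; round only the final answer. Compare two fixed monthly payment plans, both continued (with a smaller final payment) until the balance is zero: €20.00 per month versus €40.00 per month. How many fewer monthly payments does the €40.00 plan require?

30 fewer payments

Monthly rate r = 20.1%/12 = 1.675% = 0.01675.
At €20.00/mo: n = ⌈−ln(1 − rB₀/P)/ln(1+r)⌉ = 50 payments (last €13.88); total interest = total paid − €671.00 = €322.88.
At €40.00/mo: 20 payments (last €34.36); total interest €123.36.
Payments saved = 50 − 20 = 30.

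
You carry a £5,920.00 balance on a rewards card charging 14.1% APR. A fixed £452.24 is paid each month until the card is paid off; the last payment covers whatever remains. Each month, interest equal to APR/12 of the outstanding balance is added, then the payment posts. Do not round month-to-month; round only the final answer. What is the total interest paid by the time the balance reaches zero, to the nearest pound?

£546

Monthly rate r = 14.1%/12 = 1.175% = 0.01175.
Payoff takes n = ⌈−ln(1 − rB₀/P)/ln(1+r)⌉ = ⌈14.297⌉ = 15 payments; the last is £135.00.
Total paid = 14·£452.24 + £135.00 = £6,466.36.
Total interest = total paid − principal = £6,466.36 − £5,920.00 = £546.36.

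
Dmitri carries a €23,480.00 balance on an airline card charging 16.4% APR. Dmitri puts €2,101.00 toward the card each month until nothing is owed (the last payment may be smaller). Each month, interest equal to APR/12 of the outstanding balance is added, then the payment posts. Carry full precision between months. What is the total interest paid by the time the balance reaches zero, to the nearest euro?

€2,176

Monthly rate r = 16.4%/12 = 1.36667% = 0.0136667.
Payoff takes n = ⌈−ln(1 − rB₀/P)/ln(1+r)⌉ = ⌈12.210⌉ = 13 payments; the last is €443.60.
Total paid = 12·€2,101.00 + €443.60 = €25,655.60.
Total interest = total paid − principal = €25,655.60 − €23,480.00 = €2,175.60.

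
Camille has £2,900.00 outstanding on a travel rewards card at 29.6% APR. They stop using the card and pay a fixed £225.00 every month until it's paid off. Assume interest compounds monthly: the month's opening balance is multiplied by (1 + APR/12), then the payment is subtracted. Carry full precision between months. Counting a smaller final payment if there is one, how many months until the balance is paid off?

Monthly rate r = 29.6%/12 = 2.46667% = 0.0246667.
Recurrence: B ← B·(1+r) − £225.00.
Month 1: interest £71.53; balance after payment £2,746.53.
Month 2: interest £67.75; balance after payment £2,589.28.
Closed form: n = −ln(1 − rB₀/P)/ln(1+r) = −ln(0.68207)/ln(1.02467) ≈ 15.702, so the balance reaches zero during payment 16.

16 months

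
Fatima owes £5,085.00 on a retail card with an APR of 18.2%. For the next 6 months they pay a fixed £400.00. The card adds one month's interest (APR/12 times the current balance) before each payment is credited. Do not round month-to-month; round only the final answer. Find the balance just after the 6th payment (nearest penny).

£3,072.78

Monthly rate r = 18.2%/12 = 1.51667% = 0.0151667.
Each month: B ← B·(1+r) − £400.00.
Month 1: interest £77.12; balance after payment £4,762.12.
Month 2: interest £72.23; balance after payment £4,434.35.
Month 3: interest £67.25; balance after payment £4,101.60.
Month 4: interest £62.21; balance after payment £3,763.81.
Month 5: interest £57.08; balance after payment £3,420.89.
Month 6: interest £51.88; balance after payment £3,072.78.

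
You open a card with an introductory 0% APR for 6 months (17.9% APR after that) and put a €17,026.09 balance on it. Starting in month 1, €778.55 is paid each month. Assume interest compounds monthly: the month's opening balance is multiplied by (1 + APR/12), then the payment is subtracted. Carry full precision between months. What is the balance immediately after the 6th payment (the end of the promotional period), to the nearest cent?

Promo months 1–6 at r₀ = 0%/12 = 0; months 7+ at r₁ = 17.9%/12 = 0.0149167.
After month 6 (no interest yet): B = €17,026.09 − 6·€778.55 = €12,354.79.

€12,354.79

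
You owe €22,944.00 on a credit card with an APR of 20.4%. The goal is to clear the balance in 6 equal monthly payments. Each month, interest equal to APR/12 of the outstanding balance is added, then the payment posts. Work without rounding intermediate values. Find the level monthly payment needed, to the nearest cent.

€4,054.72

Monthly rate r = 20.4%/12 = 1.7% = 0.017.
Level-payment amortization: P = B₀·r / (1 − (1+r)^(−n)) = 22944.00·0.017 / (1 − 1.017^(−6)).
Denominator 1 − (1+r)^(−6) = 0.0961959513.
P = 390.048 / 0.0961959513 ≈ 4054.72.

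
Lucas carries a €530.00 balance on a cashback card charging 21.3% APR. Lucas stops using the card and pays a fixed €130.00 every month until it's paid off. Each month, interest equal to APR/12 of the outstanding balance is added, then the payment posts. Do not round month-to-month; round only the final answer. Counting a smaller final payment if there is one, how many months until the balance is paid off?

5 payments

Monthly rate r = 21.3%/12 = 1.775% = 0.01775.
Recurrence: B ← B·(1+r) − €130.00.
Month 1: interest €9.41; balance after payment €409.41.
Month 2: interest €7.27; balance after payment €286.67.
Month 3: interest €5.09; balance after payment €161.76.
Month 4: interest €2.87; balance after payment €34.63.
Month 5: interest €0.61; balance after payment €0.00.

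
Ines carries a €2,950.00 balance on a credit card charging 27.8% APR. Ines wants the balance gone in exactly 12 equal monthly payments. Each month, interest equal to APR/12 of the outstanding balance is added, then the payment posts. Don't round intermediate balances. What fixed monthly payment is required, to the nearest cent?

Monthly rate r = 27.8%/12 = 2.31667% = 0.0231667.
Level-payment amortization: P = B₀·r / (1 − (1+r)^(−n)) = 2950.00·0.0231667 / (1 − 1.02317^(−12)).
Denominator 1 − (1+r)^(−12) = 0.240297765.
P = 68.3417 / 0.240297765 ≈ 284.40.

€284.40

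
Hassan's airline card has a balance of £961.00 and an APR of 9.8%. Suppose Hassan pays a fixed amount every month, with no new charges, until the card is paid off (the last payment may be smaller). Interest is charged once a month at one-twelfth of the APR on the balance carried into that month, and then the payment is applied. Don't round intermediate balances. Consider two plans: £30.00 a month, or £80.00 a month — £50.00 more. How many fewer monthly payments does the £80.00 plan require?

25 fewer payments

Monthly rate r = 9.8%/12 = 0.816667% = 0.00816667.
At £30.00/mo: n = ⌈−ln(1 − rB₀/P)/ln(1+r)⌉ = 38 payments (last £8.65); total interest = total paid − £961.00 = £157.65.
At £80.00/mo: 13 payments (last £55.66); total interest £54.66.
Payments saved = 38 − 13 = 25.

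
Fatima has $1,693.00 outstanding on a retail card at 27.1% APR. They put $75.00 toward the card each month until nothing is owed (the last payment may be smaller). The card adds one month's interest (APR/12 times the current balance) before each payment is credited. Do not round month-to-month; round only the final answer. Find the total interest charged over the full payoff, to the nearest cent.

$701.27

Monthly rate r = 27.1%/12 = 2.25833% = 0.0225833.
Payoff takes n = ⌈−ln(1 − rB₀/P)/ln(1+r)⌉ = ⌈31.923⌉ = 32 payments; the last is $69.27.
Total paid = 31·$75.00 + $69.27 = $2,394.27.
Total interest = total paid − principal = $2,394.27 − $1,693.00 = $701.27.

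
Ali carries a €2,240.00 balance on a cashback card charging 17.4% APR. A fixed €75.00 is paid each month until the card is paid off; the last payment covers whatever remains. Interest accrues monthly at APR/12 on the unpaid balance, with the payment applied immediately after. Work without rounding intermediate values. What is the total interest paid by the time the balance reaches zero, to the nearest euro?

Monthly rate r = 17.4%/12 = 1.45% = 0.0145.
Payoff takes n = ⌈−ln(1 − rB₀/P)/ln(1+r)⌉ = ⌈39.422⌉ = 40 payments; the last is €31.78.
Total paid = 39·€75.00 + €31.78 = €2,956.78.
Total interest = total paid − principal = €2,956.78 − €2,240.00 = €716.78.

€717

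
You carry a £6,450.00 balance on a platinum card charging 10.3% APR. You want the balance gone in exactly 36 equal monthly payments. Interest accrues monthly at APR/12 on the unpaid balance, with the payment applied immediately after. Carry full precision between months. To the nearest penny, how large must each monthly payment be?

£209.03

Monthly rate r = 10.3%/12 = 0.858333% = 0.00858333.
Level-payment amortization: P = B₀·r / (1 − (1+r)^(−n)) = 6450.00·0.00858333 / (1 − 1.00858^(−36)).
Denominator 1 − (1+r)^(−36) = 0.264850512.
P = 55.3625 / 0.264850512 ≈ 209.03.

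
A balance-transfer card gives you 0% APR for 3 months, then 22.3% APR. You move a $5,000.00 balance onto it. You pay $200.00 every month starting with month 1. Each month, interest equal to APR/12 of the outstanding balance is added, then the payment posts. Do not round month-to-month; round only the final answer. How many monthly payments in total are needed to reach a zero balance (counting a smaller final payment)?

32 payments

Promo months 1–3 at r₀ = 0%/12 = 0; months 4+ at r₁ = 22.3%/12 = 0.0185833.
After month 3 (no interest yet): B = $5,000.00 − 3·$200.00 = $4,400.00.
Then at r₁ with $200.00/mo: n₂ = −ln(1 − r₁·B/P)/ln(1+r₁) ≈ 28.55 → 29 more payments.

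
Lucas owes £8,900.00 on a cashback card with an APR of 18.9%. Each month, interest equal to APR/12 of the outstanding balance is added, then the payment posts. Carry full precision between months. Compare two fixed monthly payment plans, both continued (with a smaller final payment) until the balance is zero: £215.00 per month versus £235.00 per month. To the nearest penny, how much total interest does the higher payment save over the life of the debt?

Monthly rate r = 18.9%/12 = 1.575% = 0.01575.
At £215.00/mo: n = ⌈−ln(1 − rB₀/P)/ln(1+r)⌉ = 68 payments (last £116.81); total interest = total paid − £8,900.00 = £5,621.81.
At £235.00/mo: 59 payments (last £17.75); total interest £4,747.75.
Interest saved = £5,621.81 − £4,747.75 = £874.06.

£874.06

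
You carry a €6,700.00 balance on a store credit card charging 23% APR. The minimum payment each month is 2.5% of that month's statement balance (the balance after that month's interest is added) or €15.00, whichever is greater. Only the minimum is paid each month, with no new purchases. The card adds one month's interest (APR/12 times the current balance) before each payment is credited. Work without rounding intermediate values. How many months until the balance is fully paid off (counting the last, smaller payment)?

Monthly rate r = 23%/12 = 1.91667% = 0.0191667.
While 2.5% of the post-interest balance exceeds €15.00, each month B ← (B·(1+r))·(1 − 0.025), i.e. B shrinks by the factor (1+r)·0.975 = 0.99369.
This holds for months 1–385. Entering month 386 the balance is €585.14; 2.5% of the post-interest balance is now below €15.00, so the flat €15.00 minimum applies from here.
From month 386 a fixed €15.00 at rate r clears €585.14 in 73 more payments. Total: 385 + 73 = 458 months.

458 months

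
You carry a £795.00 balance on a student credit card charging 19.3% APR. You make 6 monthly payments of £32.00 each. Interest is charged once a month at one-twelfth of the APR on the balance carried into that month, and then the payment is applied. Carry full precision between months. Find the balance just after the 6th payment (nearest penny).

£674.98

Monthly rate r = 19.3%/12 = 1.60833% = 0.0160833.
Each month: B ← B·(1+r) − £32.00.
Month 1: interest £12.79; balance after payment £775.79.
Month 2: interest £12.48; balance after payment £756.26.
Month 3: interest £12.16; balance after payment £736.43.
Month 4: interest £11.84; balance after payment £716.27.
Month 5: interest £11.52; balance after payment £695.79.
Month 6: interest £11.19; balance after payment £674.98.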